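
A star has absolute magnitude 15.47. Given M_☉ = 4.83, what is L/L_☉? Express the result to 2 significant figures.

L/L_☉ ≈ 5.5×10^-5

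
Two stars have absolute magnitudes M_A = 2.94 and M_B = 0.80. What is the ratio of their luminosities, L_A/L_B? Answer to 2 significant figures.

L_A/L_B ≈ 0.14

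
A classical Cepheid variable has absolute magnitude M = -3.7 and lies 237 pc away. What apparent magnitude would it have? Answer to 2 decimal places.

m ≈ 3.17

m = M + 5 log₁₀ d − 5 = -3.7 + 5·2.3747 − 5 = 3.174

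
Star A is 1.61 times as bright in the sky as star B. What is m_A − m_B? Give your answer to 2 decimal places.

m_A − m_B ≈ -0.52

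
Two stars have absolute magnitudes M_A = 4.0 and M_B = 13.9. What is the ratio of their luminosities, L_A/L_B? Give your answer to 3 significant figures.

ΔM = M_A − M_B = -9.9
L_A/L_B = 10^(−0.4 ΔM) = 10^3.960 = 9120

L_A/L_B ≈ 9120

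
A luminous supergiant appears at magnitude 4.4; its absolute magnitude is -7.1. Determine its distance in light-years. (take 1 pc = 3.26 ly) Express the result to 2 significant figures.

d ≈ 6500 ly

μ = m − M = 11.500
m − M = 5 log₁₀ d − 5
log₁₀ d = (m − M)/5 + 1 = 3.3000
d = 10^3.3000 = 1995 pc
= 6505 ly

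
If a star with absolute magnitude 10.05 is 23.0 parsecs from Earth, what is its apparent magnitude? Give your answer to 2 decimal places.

m = M + 5 log₁₀ d − 5 = 10.05 + 5·1.3617 − 5 = 11.859

m ≈ 11.86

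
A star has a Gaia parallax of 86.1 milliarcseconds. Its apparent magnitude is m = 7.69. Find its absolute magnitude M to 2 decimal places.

p = 86.1 mas = 0.0861″ → d = 1/p = 11.61 pc
5 log₁₀(d/10 pc) = 5 log₁₀(11.61) − 5 = 0.325
M = m − 5 log₁₀(d/10) = 7.69 − 0.325 = 7.365

M ≈ 7.37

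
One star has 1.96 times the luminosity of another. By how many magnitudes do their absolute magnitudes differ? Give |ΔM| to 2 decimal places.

|ΔM| ≈ 0.73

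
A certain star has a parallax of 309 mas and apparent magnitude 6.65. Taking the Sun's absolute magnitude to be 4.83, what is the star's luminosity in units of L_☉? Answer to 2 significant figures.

L/L_☉ ≈ 0.020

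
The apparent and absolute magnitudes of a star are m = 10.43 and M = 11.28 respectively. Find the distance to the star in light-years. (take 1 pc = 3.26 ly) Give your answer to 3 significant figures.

d ≈ 22.0 ly

Distance modulus: m − M = 10.43 − (11.28) = -0.850
m − M = 5 log₁₀ d − 5
log₁₀ d = (m − M)/5 + 1 = 0.8300
d = 10^0.8300 = 6.761 pc
= 22.04 ly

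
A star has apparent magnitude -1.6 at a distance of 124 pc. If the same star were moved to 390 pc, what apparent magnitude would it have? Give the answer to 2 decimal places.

m ≈ 0.89

Flux ∝ 1/d², so Δm = 5 log₁₀(d₂/d₁) = 5 log₁₀(390/124) = 2.488
m₂ = m₁ + Δm = -1.6 + (2.488) = 0.888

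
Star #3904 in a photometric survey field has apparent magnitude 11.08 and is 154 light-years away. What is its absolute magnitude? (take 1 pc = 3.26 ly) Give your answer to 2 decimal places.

M ≈ 7.71

d = 154 ly / 3.26 = 47.24 pc
5 log₁₀(d/10 pc) = 5 log₁₀(47.24) − 5 = 3.372
M = m − 5 log₁₀(d/10) = 11.08 − 3.372 = 7.708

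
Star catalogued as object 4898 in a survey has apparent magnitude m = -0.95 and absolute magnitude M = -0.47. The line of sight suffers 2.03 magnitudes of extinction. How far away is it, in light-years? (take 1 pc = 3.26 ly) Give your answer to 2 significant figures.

d ≈ 10 ly

m − M = 5 log₁₀(d/10 pc) + A  ⇒  -0.95 − (-0.47) − 2.03 = 5 log₁₀(d/10)
-2.510 = 5 log₁₀(d/10)
log₁₀ d = (m − M − A)/5 + 1 = 0.4980
d = 10^0.4980 = 3.148 pc
= 10.26 ly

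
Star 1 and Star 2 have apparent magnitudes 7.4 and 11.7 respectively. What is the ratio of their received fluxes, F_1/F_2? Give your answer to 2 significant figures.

F_1/F_2 ≈ 52

Magnitude difference = -4.3
Flux ratio = 10^(−0.4 Δm) = 10^(−0.4 × -4.3) = 10^1.720 = 52.48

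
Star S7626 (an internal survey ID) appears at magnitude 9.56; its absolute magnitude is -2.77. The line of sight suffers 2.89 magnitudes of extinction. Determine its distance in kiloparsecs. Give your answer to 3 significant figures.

d ≈ 0.773 kpc

m − M = 5 log₁₀(d/10 pc) + A  ⇒  9.56 − (-2.77) − 2.89 = 5 log₁₀(d/10)
9.440 = 5 log₁₀(d/10)
log₁₀ d = (m − M − A)/5 + 1 = 2.8880
d = 10^2.8880 = 772.7 pc
= 0.7727 kpc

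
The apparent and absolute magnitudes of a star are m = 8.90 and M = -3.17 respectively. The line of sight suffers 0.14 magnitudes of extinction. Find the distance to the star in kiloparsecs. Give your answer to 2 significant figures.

m − M = 5 log₁₀(d/10 pc) + A  ⇒  8.90 − (-3.17) − 0.14 = 5 log₁₀(d/10)
11.930 = 5 log₁₀(d/10)
log₁₀ d = (m − M − A)/5 + 1 = 3.3860
d = 10^3.3860 = 2432 pc
= 2.432 kpc

d ≈ 2.4 kpc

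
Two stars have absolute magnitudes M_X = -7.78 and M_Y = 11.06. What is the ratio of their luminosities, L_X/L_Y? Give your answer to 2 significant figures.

L_X/L_Y ≈ 3.4×10^7

ΔM = M_X − M_Y = -18.84
L_X/L_Y = 10^(−0.4 ΔM) = 10^7.536 = 3.436×10^7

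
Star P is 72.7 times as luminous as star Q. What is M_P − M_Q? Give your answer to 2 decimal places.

Pogson: ΔM = −2.5 log₁₀(ratio) = −2.5 log₁₀(72.7) = −2.5 × 1.8615 = -4.654
Star P is brighter, so it has the smaller magnitude: the difference is negative.

M_P − M_Q ≈ -4.65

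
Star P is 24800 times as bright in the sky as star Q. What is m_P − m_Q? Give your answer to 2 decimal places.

m_P − m_Q ≈ -10.99

Pogson: Δm = −2.5 log₁₀(ratio) = −2.5 log₁₀(24800) = −2.5 × 4.3945 = -10.986
Star P is brighter, so it has the smaller magnitude: the difference is negative.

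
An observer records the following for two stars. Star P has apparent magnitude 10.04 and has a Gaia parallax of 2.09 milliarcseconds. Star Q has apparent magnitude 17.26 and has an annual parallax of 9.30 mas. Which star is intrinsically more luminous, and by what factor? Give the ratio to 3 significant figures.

Star P is more luminous, by a factor of 15300.

Star P: p = 2.09 mas = 2.09×10^-3″ → d = 1/p = 478.5 pc
Star P: M = m − 5 log₁₀ d + 5 = 10.04 − 5·2.6799 + 5 = 1.641
Star Q: p = 9.30 mas = 9.30×10^-3″ → d = 1/p = 107.5 pc
Star Q: M = m − 5 log₁₀ d + 5 = 17.26 − 5·2.0315 + 5 = 12.102
ΔM = M_P − M_Q = 1.641 − (12.102) = -10.462; smaller M is more luminous → Star P.
L ratio = 10^(0.4 |ΔM|) = 10^4.185 = 15300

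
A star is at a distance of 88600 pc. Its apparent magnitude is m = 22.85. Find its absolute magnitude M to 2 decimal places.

M ≈ 3.11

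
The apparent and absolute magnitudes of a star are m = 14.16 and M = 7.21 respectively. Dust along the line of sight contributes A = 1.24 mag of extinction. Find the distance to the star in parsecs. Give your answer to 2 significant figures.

d ≈ 140 pc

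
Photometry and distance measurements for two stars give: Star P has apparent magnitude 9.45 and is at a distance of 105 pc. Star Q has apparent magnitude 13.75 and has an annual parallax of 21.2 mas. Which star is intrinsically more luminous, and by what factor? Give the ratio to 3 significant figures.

Star P is more luminous, by a factor of 260.

Star P: M = m − 5 log₁₀ d + 5 = 9.45 − 5·2.0212 + 5 = 4.344
Star Q: p = 21.2 mas = 0.0212″ → d = 1/p = 47.17 pc
Star Q: M = m − 5 log₁₀ d + 5 = 13.75 − 5·1.6737 + 5 = 10.382
ΔM = M_P − M_Q = 4.344 − (10.382) = -6.038; smaller M is more luminous → Star P.
L ratio = 10^(0.4 |ΔM|) = 10^2.415 = 260.0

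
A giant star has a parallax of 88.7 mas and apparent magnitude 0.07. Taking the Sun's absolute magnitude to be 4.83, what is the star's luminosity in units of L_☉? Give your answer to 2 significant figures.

L/L_☉ ≈ 100

d = 1/p = 1000/88.7 mas = 11.27 pc
M = m − 5 log₁₀ d + 5 = 0.07 − 5·1.0521 + 5 = -0.190
M − M_☉ = -0.190 − 4.83 = -5.020
L/L_☉ = 10^(−0.4 × -5.020) = 101.9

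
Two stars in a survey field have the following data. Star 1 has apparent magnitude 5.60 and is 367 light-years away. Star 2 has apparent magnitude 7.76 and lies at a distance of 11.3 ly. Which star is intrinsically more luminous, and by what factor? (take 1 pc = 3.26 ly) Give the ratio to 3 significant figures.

Star 1: d = 367 ly / 3.26 = 112.6 pc
Star 1: M = m − 5 log₁₀ d + 5 = 5.60 − 5·2.0514 + 5 = 0.343
Star 2: d = 11.3 ly / 3.26 = 3.466 pc
Star 2: M = m − 5 log₁₀ d + 5 = 7.76 − 5·0.5399 + 5 = 10.061
ΔM = M_1 − M_2 = 0.343 − (10.061) = -9.718; smaller M is more luminous → Star 1.
L ratio = 10^(0.4 |ΔM|) = 10^3.887 = 7712

Star 1 is more luminous, by a factor of 7710.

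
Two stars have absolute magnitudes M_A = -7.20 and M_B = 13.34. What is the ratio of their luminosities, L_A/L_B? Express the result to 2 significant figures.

L_A/L_B ≈ 1.6×10^8

ΔM = M_A − M_B = -20.54
L_A/L_B = 10^(−0.4 ΔM) = 10^8.216 = 1.644×10^8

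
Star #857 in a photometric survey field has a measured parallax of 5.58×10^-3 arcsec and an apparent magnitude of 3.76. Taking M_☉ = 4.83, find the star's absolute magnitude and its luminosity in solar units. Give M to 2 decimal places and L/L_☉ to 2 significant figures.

M ≈ -2.51; L/L_☉ ≈ 860

d = 1/p = 1/5.58×10^-3″ = 179.2 pc
M = m − 5 log₁₀ d + 5 = 3.76 − 5·2.2534 + 5 = -2.507
M − M_☉ = -2.507 − 4.83 = -7.337
L/L_☉ = 10^(−0.4 × -7.337) = 860.5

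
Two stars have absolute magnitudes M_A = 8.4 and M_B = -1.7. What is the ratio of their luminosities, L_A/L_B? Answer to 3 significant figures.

ΔM = M_A − M_B = 10.1
L_A/L_B = 10^(−0.4 ΔM) = 10^-4.040 = 9.120×10^-5

L_A/L_B ≈ 9.12×10^-5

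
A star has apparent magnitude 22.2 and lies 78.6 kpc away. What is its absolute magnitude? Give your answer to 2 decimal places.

d = 78.6 kpc = 78600 pc
5 log₁₀(d/10 pc) = 5 log₁₀(78600) − 5 = 19.477
M = m − 5 log₁₀(d/10) = 22.2 − 19.477 = 2.723

M ≈ 2.72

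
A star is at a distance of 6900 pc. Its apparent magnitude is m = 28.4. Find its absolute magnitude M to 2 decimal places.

5 log₁₀(d/10 pc) = 5 log₁₀(6900) − 5 = 14.194
M = m − 5 log₁₀(d/10) = 28.4 − 14.194 = 14.206

M ≈ 14.21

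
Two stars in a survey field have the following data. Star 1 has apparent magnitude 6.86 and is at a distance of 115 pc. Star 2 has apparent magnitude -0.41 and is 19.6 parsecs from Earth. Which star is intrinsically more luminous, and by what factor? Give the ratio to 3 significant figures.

Star 1: M = m − 5 log₁₀ d + 5 = 6.86 − 5·2.0607 + 5 = 1.557
Star 2: M = m − 5 log₁₀ d + 5 = -0.41 − 5·1.2923 + 5 = -1.871
ΔM = M_1 − M_2 = 1.557 − (-1.871) = 3.428; smaller M is more luminous → Star 2.
L ratio = 10^(0.4 |ΔM|) = 10^1.371 = 23.50

Star 2 is more luminous, by a factor of 23.5.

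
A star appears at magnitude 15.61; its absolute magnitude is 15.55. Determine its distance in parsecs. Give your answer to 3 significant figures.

d ≈ 10.3 pc

μ = m − M = 0.060
m − M = 5 log₁₀ d − 5
log₁₀ d = (m − M)/5 + 1 = 1.0120
d = 10^1.0120 = 10.28 pc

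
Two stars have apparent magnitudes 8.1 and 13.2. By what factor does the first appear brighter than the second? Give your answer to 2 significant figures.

110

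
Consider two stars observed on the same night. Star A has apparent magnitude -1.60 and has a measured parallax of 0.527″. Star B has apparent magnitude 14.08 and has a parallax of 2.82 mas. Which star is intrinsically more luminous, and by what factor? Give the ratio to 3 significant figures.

Star A: d = 1/p = 1/0.527″ = 1.898 pc
Star A: M = m − 5 log₁₀ d + 5 = -1.60 − 5·0.2782 + 5 = 2.009
Star B: p = 2.82 mas = 2.82×10^-3″ → d = 1/p = 354.6 pc
Star B: M = m − 5 log₁₀ d + 5 = 14.08 − 5·2.5498 + 5 = 6.331
ΔM = M_A − M_B = 2.009 − (6.331) = -4.322; smaller M is more luminous → Star A.
L ratio = 10^(0.4 |ΔM|) = 10^1.729 = 53.56

Star A is more luminous, by a factor of 53.6.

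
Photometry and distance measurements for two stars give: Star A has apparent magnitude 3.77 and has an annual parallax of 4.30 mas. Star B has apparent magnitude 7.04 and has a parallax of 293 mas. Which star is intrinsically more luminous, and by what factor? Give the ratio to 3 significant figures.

Star A: p = 4.30 mas = 4.30×10^-3″ → d = 1/p = 232.6 pc
Star A: M = m − 5 log₁₀ d + 5 = 3.77 − 5·2.3665 + 5 = -3.063
Star B: p = 293 mas = 0.293″ → d = 1/p = 3.413 pc
Star B: M = m − 5 log₁₀ d + 5 = 7.04 − 5·0.5331 + 5 = 9.374
ΔM = M_A − M_B = -3.063 − (9.374) = -12.437; smaller M is more luminous → Star A.
L ratio = 10^(0.4 |ΔM|) = 10^4.975 = 94360

Star A is more luminous, by a factor of 94400.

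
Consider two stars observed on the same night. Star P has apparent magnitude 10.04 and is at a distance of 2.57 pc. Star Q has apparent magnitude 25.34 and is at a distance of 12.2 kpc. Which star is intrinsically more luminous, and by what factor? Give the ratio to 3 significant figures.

Star P: M = m − 5 log₁₀ d + 5 = 10.04 − 5·0.4099 + 5 = 12.990
Star Q: d = 12.2 kpc = 12200 pc
Star Q: M = m − 5 log₁₀ d + 5 = 25.34 − 5·4.0864 + 5 = 9.908
ΔM = M_P − M_Q = 12.990 − (9.908) = 3.082; smaller M is more luminous → Star Q.
L ratio = 10^(0.4 |ΔM|) = 10^1.233 = 17.09

Star Q is more luminous, by a factor of 17.1.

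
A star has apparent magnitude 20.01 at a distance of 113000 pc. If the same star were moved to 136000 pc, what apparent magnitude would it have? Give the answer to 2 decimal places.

m ≈ 20.41

Flux ∝ 1/d², so Δm = 5 log₁₀(d₂/d₁) = 5 log₁₀(136000/113000) = 0.402
m₂ = m₁ + Δm = 20.01 + (0.402) = 20.412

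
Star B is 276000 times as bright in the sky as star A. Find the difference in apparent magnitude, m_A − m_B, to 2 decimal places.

m_A − m_B ≈ 13.60

Pogson: Δm = −2.5 log₁₀(ratio) = −2.5 log₁₀(276000) = −2.5 × 5.4409 = -13.602
Star B is brighter so has the smaller magnitude: m_A − m_B is positive.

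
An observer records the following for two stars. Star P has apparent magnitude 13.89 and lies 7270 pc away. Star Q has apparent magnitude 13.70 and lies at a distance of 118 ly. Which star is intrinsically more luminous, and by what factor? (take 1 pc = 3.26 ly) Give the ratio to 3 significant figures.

Star P is more luminous, by a factor of 33900.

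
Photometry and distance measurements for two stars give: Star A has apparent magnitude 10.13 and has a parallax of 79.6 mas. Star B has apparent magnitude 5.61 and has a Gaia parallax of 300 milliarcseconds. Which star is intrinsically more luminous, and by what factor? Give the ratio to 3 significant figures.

Star B is more luminous, by a factor of 4.52.

Star A: p = 79.6 mas = 0.0796″ → d = 1/p = 12.56 pc
Star A: M = m − 5 log₁₀ d + 5 = 10.13 − 5·1.0991 + 5 = 9.635
Star B: p = 300 mas = 0.300″ → d = 1/p = 3.333 pc
Star B: M = m − 5 log₁₀ d + 5 = 5.61 − 5·0.5229 + 5 = 7.996
ΔM = M_A − M_B = 9.635 − (7.996) = 1.639; smaller M is more luminous → Star B.
L ratio = 10^(0.4 |ΔM|) = 10^0.656 = 4.525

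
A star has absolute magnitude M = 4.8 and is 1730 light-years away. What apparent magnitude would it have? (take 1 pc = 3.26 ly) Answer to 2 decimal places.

d = 1730 ly / 3.26 = 530.7 pc
m = M + 5 log₁₀ d − 5 = 4.8 + 5·2.7248 − 5 = 13.424

m ≈ 13.42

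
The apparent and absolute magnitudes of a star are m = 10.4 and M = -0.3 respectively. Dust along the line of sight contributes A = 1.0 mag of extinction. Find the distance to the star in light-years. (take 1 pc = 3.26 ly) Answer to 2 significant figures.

m − M = 5 log₁₀(d/10 pc) + A  ⇒  10.4 − (-0.3) − 1.0 = 5 log₁₀(d/10)
9.700 = 5 log₁₀(d/10)
log₁₀ d = (m − M − A)/5 + 1 = 2.9400
d = 10^2.9400 = 871.0 pc
= 2839 ly

d ≈ 2800 ly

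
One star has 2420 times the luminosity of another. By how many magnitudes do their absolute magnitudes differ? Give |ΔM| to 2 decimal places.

|ΔM| ≈ 8.46

Pogson: ΔM = −2.5 log₁₀(ratio) = −2.5 log₁₀(2420) = −2.5 × 3.3838 = -8.460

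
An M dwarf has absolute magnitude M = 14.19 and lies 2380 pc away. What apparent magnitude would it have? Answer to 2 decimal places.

m ≈ 26.07

m = M + 5 log₁₀ d − 5 = 14.19 + 5·3.3766 − 5 = 26.073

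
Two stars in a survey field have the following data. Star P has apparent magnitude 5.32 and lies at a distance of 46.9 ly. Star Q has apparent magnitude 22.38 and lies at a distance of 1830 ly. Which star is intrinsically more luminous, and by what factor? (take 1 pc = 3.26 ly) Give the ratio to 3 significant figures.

Star P is more luminous, by a factor of 4380.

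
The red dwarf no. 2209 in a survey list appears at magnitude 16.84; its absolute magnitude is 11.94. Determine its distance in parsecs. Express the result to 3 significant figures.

μ = m − M = 4.900
m − M = 5 log₁₀ d − 5
log₁₀ d = (m − M)/5 + 1 = 1.9800
d = 10^1.9800 = 95.50 pc

d ≈ 95.5 pc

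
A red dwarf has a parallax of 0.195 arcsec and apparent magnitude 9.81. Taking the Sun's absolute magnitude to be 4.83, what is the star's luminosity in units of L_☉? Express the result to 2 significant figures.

d = 1/p = 1/0.195″ = 5.128 pc
M = m − 5 log₁₀ d + 5 = 9.81 − 5·0.7100 + 5 = 11.260
M − M_☉ = 11.260 − 4.83 = 6.430
L/L_☉ = 10^(−0.4 × 6.430) = 2.679×10^-3

L/L_☉ ≈ 2.7×10^-3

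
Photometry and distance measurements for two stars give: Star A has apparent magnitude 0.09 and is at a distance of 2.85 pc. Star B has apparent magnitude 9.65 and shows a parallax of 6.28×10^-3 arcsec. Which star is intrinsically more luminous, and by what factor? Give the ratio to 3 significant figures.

Star A is more luminous, by a factor of 2.14.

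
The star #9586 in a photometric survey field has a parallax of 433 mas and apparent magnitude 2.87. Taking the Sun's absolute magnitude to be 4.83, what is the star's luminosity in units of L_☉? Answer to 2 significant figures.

d = 1/p = 1000/433 mas = 2.309 pc
M = m − 5 log₁₀ d + 5 = 2.87 − 5·0.3635 + 5 = 6.052
M − M_☉ = 6.052 − 4.83 = 1.222
L/L_☉ = 10^(−0.4 × 1.222) = 0.3244

L/L_☉ ≈ 0.32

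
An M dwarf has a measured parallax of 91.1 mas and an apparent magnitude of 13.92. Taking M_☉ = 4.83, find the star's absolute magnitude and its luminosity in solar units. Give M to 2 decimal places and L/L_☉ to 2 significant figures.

M ≈ 13.72; L/L_☉ ≈ 2.8×10^-4

d = 1/p = 1000/91.1 mas = 10.98 pc
M = m − 5 log₁₀ d + 5 = 13.92 − 5·1.0405 + 5 = 13.718
M − M_☉ = 13.718 − 4.83 = 8.888
L/L_☉ = 10^(−0.4 × 8.888) = 2.786×10^-4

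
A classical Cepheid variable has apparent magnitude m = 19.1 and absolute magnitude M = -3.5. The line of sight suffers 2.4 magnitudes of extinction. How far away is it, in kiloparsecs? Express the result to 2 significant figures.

d ≈ 110 kpc

m − M = 5 log₁₀(d/10 pc) + A  ⇒  19.1 − (-3.5) − 2.4 = 5 log₁₀(d/10)
20.200 = 5 log₁₀(d/10)
log₁₀ d = (m − M − A)/5 + 1 = 5.0400
d = 10^5.0400 = 109600 pc
= 109.6 kpc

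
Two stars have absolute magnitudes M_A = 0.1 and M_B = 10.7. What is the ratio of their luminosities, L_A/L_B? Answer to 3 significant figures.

ΔM = M_A − M_B = -10.6
L_A/L_B = 10^(−0.4 ΔM) = 10^4.240 = 17380

L_A/L_B ≈ 17400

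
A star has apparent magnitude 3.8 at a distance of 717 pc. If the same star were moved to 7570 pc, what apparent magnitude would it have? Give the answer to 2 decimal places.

m ≈ 8.92

Flux ∝ 1/d², so Δm = 5 log₁₀(d₂/d₁) = 5 log₁₀(7570/717) = 5.118
m₂ = m₁ + Δm = 3.8 + (5.118) = 8.918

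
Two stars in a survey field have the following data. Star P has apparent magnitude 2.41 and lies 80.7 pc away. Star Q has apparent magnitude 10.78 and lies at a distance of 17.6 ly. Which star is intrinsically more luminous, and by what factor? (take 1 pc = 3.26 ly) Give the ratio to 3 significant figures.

Star P is more luminous, by a factor of 498000.

Star P: M = m − 5 log₁₀ d + 5 = 2.41 − 5·1.9069 + 5 = -2.124
Star Q: d = 17.6 ly / 3.26 = 5.399 pc
Star Q: M = m − 5 log₁₀ d + 5 = 10.78 − 5·0.7323 + 5 = 12.119
ΔM = M_P − M_Q = -2.124 − (12.119) = -14.243; smaller M is more luminous → Star P.
L ratio = 10^(0.4 |ΔM|) = 10^5.697 = 497900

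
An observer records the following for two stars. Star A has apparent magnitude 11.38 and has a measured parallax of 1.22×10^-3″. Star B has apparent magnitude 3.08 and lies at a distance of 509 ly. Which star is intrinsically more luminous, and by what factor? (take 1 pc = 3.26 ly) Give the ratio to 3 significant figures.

Star A: d = 1/p = 1/1.22×10^-3″ = 819.7 pc
Star A: M = m − 5 log₁₀ d + 5 = 11.38 − 5·2.9136 + 5 = 1.812
Star B: d = 509 ly / 3.26 = 156.1 pc
Star B: M = m − 5 log₁₀ d + 5 = 3.08 − 5·2.1935 + 5 = -2.888
ΔM = M_A − M_B = 1.812 − (-2.888) = 4.699; smaller M is more luminous → Star B.
L ratio = 10^(0.4 |ΔM|) = 10^1.880 = 75.81

Star B is more luminous, by a factor of 75.8.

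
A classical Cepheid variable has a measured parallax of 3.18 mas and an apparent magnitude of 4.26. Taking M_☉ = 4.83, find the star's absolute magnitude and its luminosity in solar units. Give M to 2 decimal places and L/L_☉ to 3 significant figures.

M ≈ -3.23; L/L_☉ ≈ 1670

d = 1/p = 1000/3.18 mas = 314.5 pc
M = m − 5 log₁₀ d + 5 = 4.26 − 5·2.4976 + 5 = -3.228
M − M_☉ = -3.228 − 4.83 = -8.058
L/L_☉ = 10^(−0.4 × -8.058) = 1672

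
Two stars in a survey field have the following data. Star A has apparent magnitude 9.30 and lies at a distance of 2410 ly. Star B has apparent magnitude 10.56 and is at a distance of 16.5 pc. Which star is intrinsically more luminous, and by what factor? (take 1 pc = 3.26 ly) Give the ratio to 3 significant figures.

Star A is more luminous, by a factor of 6410.

Star A: d = 2410 ly / 3.26 = 739.3 pc
Star A: M = m − 5 log₁₀ d + 5 = 9.30 − 5·2.8688 + 5 = -0.044
Star B: M = m − 5 log₁₀ d + 5 = 10.56 − 5·1.2175 + 5 = 9.473
ΔM = M_A − M_B = -0.044 − (9.473) = -9.517; smaller M is more luminous → Star A.
L ratio = 10^(0.4 |ΔM|) = 10^3.807 = 6407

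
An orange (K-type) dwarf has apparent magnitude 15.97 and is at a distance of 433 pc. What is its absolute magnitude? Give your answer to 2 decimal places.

5 log₁₀(d/10 pc) = 5 log₁₀(433.0) − 5 = 8.182
M = m − 5 log₁₀(d/10) = 15.97 − 8.182 = 7.788

M ≈ 7.79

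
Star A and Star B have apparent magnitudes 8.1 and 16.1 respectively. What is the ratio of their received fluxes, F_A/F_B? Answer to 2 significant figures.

F_A/F_B ≈ 1600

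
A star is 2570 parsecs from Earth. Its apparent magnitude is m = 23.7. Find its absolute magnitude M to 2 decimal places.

5 log₁₀(d/10 pc) = 5 log₁₀(2570) − 5 = 12.050
M = m − 5 log₁₀(d/10) = 23.7 − 12.050 = 11.650

M ≈ 11.65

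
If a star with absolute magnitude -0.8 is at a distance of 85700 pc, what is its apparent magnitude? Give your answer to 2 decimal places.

m ≈ 18.86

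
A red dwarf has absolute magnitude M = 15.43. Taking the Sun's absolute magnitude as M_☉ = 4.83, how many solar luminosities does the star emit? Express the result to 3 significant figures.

M − M_☉ = 15.43 − 4.83 = 10.600
L/L_☉ = 10^(−0.4 (M − M_☉)) = 10^-4.240 = 5.754×10^-5

L/L_☉ ≈ 5.75×10^-5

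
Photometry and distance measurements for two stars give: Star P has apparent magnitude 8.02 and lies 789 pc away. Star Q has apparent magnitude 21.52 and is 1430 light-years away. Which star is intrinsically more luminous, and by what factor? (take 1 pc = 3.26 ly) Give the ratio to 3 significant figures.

Star P is more luminous, by a factor of 813000.

Star P: M = m − 5 log₁₀ d + 5 = 8.02 − 5·2.8971 + 5 = -1.465
Star Q: d = 1430 ly / 3.26 = 438.7 pc
Star Q: M = m − 5 log₁₀ d + 5 = 21.52 − 5·2.6421 + 5 = 13.309
ΔM = M_P − M_Q = -1.465 − (13.309) = -14.775; smaller M is more luminous → Star P.
L ratio = 10^(0.4 |ΔM|) = 10^5.910 = 812700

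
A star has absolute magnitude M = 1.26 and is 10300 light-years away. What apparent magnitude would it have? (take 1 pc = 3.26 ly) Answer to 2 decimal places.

d = 10300 ly / 3.26 = 3160 pc
m = M + 5 log₁₀ d − 5 = 1.26 + 5·3.4996 − 5 = 13.758

m ≈ 13.76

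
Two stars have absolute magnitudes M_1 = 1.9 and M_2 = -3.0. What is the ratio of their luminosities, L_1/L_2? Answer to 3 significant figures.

ΔM = M_1 − M_2 = 4.9
L_1/L_2 = 10^(−0.4 ΔM) = 10^-1.960 = 0.01096

L_1/L_2 ≈ 0.0110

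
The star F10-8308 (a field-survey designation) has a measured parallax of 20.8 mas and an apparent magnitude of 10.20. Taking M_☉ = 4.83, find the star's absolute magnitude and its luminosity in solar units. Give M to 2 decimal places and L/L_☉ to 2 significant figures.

M ≈ 6.79; L/L_☉ ≈ 0.16

d = 1/p = 1000/20.8 mas = 48.08 pc
M = m − 5 log₁₀ d + 5 = 10.20 − 5·1.6819 + 5 = 6.790
M − M_☉ = 6.790 − 4.83 = 1.960
L/L_☉ = 10^(−0.4 × 1.960) = 0.1644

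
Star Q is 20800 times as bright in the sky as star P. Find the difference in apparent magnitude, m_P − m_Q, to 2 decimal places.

Pogson: Δm = −2.5 log₁₀(ratio) = −2.5 log₁₀(20800) = −2.5 × 4.3181 = -10.795
Star Q is brighter so has the smaller magnitude: m_P − m_Q is positive.

m_P − m_Q ≈ 10.80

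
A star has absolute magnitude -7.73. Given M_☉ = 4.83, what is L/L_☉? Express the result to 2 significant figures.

M − M_☉ = -7.73 − 4.83 = -12.560
L/L_☉ = 10^(−0.4 (M − M_☉)) = 10^5.024 = 105700

L/L_☉ ≈ 110000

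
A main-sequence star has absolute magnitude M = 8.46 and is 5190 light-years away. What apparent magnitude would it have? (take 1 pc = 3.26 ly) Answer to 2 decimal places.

d = 5190 ly / 3.26 = 1592 pc
m = M + 5 log₁₀ d − 5 = 8.46 + 5·3.2019 − 5 = 19.470

m ≈ 19.47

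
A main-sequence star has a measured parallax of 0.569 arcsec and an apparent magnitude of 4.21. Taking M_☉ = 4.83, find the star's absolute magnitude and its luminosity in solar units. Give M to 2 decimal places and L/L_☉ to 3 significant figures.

M ≈ 7.99; L/L_☉ ≈ 0.0547

d = 1/p = 1/0.569″ = 1.757 pc
M = m − 5 log₁₀ d + 5 = 4.21 − 5·0.2449 + 5 = 7.986
M − M_☉ = 7.986 − 4.83 = 3.156
L/L_☉ = 10^(−0.4 × 3.156) = 0.05467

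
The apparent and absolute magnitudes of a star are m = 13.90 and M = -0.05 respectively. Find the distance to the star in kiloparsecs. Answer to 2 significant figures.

d ≈ 6.2 kpc

μ = m − M = 13.950
m − M = 5 log₁₀ d − 5
log₁₀ d = (m − M)/5 + 1 = 3.7900
d = 10^3.7900 = 6166 pc
= 6.166 kpc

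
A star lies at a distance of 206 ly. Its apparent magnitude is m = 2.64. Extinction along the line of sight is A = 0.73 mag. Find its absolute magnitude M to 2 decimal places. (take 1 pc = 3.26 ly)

M ≈ -2.09

d = 206 ly / 3.26 = 63.19 pc
5 log₁₀(d/10 pc) = 5 log₁₀(63.19) − 5 = 4.003
M = m − 5 log₁₀(d/10) − A = 2.64 − 4.003 − 0.73 = -2.093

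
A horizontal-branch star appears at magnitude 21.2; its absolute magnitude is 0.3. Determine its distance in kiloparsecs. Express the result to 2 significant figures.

d ≈ 150 kpc

μ = m − M = 20.900
m − M = 5 log₁₀ d − 5
log₁₀ d = (m − M)/5 + 1 = 5.1800
d = 10^5.1800 = 151400 pc
= 151.4 kpc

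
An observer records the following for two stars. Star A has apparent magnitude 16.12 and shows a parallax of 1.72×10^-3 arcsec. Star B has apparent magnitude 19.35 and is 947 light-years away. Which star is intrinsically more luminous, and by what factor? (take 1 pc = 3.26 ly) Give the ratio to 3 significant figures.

Star A is more luminous, by a factor of 78.5.

Star A: d = 1/p = 1/1.72×10^-3″ = 581.4 pc
Star A: M = m − 5 log₁₀ d + 5 = 16.12 − 5·2.7645 + 5 = 7.298
Star B: d = 947 ly / 3.26 = 290.5 pc
Star B: M = m − 5 log₁₀ d + 5 = 19.35 − 5·2.4631 + 5 = 12.034
ΔM = M_A − M_B = 7.298 − (12.034) = -4.737; smaller M is more luminous → Star A.
L ratio = 10^(0.4 |ΔM|) = 10^1.895 = 78.47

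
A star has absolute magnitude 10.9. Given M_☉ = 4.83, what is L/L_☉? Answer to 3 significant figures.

L/L_☉ ≈ 3.73×10^-3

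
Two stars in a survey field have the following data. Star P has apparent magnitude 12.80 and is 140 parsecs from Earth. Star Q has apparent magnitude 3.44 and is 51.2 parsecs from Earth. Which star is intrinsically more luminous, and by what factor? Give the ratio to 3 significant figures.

Star Q is more luminous, by a factor of 742.

Star P: M = m − 5 log₁₀ d + 5 = 12.80 − 5·2.1461 + 5 = 7.069
Star Q: M = m − 5 log₁₀ d + 5 = 3.44 − 5·1.7093 + 5 = -0.106
ΔM = M_P − M_Q = 7.069 − (-0.106) = 7.176; smaller M is more luminous → Star Q.
L ratio = 10^(0.4 |ΔM|) = 10^2.870 = 741.8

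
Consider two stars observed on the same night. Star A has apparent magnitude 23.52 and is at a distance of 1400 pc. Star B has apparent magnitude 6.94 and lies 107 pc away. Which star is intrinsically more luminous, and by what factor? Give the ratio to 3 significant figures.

Star B is more luminous, by a factor of 25000.

Star A: M = m − 5 log₁₀ d + 5 = 23.52 − 5·3.1461 + 5 = 12.789
Star B: M = m − 5 log₁₀ d + 5 = 6.94 − 5·2.0294 + 5 = 1.793
ΔM = M_A − M_B = 12.789 − (1.793) = 10.996; smaller M is more luminous → Star B.
L ratio = 10^(0.4 |ΔM|) = 10^4.399 = 25030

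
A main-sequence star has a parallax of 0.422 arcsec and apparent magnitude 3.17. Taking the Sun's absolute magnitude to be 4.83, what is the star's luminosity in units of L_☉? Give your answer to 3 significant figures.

L/L_☉ ≈ 0.259

d = 1/p = 1/0.422″ = 2.370 pc
M = m − 5 log₁₀ d + 5 = 3.17 − 5·0.3747 + 5 = 6.297
M − M_☉ = 6.297 − 4.83 = 1.467
L/L_☉ = 10^(−0.4 × 1.467) = 0.2590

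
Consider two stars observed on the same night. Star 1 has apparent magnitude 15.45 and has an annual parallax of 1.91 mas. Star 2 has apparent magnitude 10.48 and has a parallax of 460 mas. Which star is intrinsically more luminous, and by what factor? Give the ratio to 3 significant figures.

Star 1 is more luminous, by a factor of 596.

Star 1: p = 1.91 mas = 1.91×10^-3″ → d = 1/p = 523.6 pc
Star 1: M = m − 5 log₁₀ d + 5 = 15.45 − 5·2.7190 + 5 = 6.855
Star 2: p = 460 mas = 0.460″ → d = 1/p = 2.174 pc
Star 2: M = m − 5 log₁₀ d + 5 = 10.48 − 5·0.3372 + 5 = 13.794
ΔM = M_1 − M_2 = 6.855 − (13.794) = -6.939; smaller M is more luminous → Star 1.
L ratio = 10^(0.4 |ΔM|) = 10^2.775 = 596.3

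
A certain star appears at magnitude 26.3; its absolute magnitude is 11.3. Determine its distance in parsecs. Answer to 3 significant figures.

d ≈ 10000 pc

μ = m − M = 15.000
m − M = 5 log₁₀ d − 5
log₁₀ d = (m − M)/5 + 1 = 4.0000
d = 10^4.0000 = 10000 pc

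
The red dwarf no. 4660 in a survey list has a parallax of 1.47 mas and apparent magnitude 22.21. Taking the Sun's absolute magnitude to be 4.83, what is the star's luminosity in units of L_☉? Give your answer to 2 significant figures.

d = 1/p = 1000/1.47 mas = 680.3 pc
M = m − 5 log₁₀ d + 5 = 22.21 − 5·2.8327 + 5 = 13.047
M − M_☉ = 13.047 − 4.83 = 8.217
L/L_☉ = 10^(−0.4 × 8.217) = 5.169×10^-4

L/L_☉ ≈ 5.2×10^-4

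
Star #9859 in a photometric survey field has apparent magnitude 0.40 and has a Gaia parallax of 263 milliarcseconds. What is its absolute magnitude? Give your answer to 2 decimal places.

M ≈ 2.50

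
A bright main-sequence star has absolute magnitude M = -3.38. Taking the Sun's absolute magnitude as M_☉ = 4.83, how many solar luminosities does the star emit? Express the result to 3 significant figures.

L/L_☉ ≈ 1920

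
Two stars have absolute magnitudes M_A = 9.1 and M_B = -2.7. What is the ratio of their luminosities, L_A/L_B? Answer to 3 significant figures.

ΔM = M_A − M_B = 11.8
L_A/L_B = 10^(−0.4 ΔM) = 10^-4.720 = 1.905×10^-5

L_A/L_B ≈ 1.91×10^-5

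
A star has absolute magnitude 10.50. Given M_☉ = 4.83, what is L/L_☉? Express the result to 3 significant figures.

M − M_☉ = 10.50 − 4.83 = 5.670
L/L_☉ = 10^(−0.4 (M − M_☉)) = 10^-2.268 = 5.395×10^-3

L/L_☉ ≈ 5.40×10^-3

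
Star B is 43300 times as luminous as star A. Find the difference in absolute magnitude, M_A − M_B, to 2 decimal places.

Pogson: ΔM = −2.5 log₁₀(ratio) = −2.5 log₁₀(43300) = −2.5 × 4.6365 = -11.591
Star B is brighter so has the smaller magnitude: M_A − M_B is positive.

M_A − M_B ≈ 11.59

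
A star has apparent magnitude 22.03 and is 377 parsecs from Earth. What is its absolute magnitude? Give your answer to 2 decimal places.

M ≈ 14.15

5 log₁₀(d/10 pc) = 5 log₁₀(377.0) − 5 = 7.882
M = m − 5 log₁₀(d/10) = 22.03 − 7.882 = 14.148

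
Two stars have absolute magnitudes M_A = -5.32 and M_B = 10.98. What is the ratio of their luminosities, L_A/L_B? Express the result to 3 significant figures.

ΔM = M_A − M_B = -16.30
L_A/L_B = 10^(−0.4 ΔM) = 10^6.520 = 3.311×10^6

L_A/L_B ≈ 3.31×10^6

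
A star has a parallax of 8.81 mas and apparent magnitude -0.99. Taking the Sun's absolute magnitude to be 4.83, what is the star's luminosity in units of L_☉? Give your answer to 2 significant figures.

L/L_☉ ≈ 27000

d = 1/p = 1000/8.81 mas = 113.5 pc
M = m − 5 log₁₀ d + 5 = -0.99 − 5·2.0550 + 5 = -6.265
M − M_☉ = -6.265 − 4.83 = -11.095
L/L_☉ = 10^(−0.4 × -11.095) = 27420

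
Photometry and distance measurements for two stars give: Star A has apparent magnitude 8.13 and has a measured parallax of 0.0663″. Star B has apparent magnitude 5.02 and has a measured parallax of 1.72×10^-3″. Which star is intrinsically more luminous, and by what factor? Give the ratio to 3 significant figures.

Star B is more luminous, by a factor of 26100.

Star A: d = 1/p = 1/0.0663″ = 15.08 pc
Star A: M = m − 5 log₁₀ d + 5 = 8.13 − 5·1.1785 + 5 = 7.238
Star B: d = 1/p = 1/1.72×10^-3″ = 581.4 pc
Star B: M = m − 5 log₁₀ d + 5 = 5.02 − 5·2.7645 + 5 = -3.802
ΔM = M_A − M_B = 7.238 − (-3.802) = 11.040; smaller M is more luminous → Star B.
L ratio = 10^(0.4 |ΔM|) = 10^4.416 = 26060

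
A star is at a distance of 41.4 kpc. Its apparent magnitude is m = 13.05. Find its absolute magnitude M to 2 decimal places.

M ≈ -5.04

d = 41.4 kpc = 41400 pc
5 log₁₀(d/10 pc) = 5 log₁₀(41400) − 5 = 18.085
M = m − 5 log₁₀(d/10) = 13.05 − 18.085 = -5.035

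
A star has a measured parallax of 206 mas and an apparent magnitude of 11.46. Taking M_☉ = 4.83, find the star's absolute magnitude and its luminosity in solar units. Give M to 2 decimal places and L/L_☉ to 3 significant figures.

M ≈ 13.03; L/L_☉ ≈ 5.25×10^-4

d = 1/p = 1000/206 mas = 4.854 pc
M = m − 5 log₁₀ d + 5 = 11.46 − 5·0.6861 + 5 = 13.029
M − M_☉ = 13.029 − 4.83 = 8.199
L/L_☉ = 10^(−0.4 × 8.199) = 5.251×10^-4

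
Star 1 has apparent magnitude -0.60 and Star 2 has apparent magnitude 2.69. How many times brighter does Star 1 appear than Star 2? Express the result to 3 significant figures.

20.7

Δm = -0.60 − (2.69) = -3.29
Flux ratio = 10^(−0.4 Δm) = 10^(−0.4 × -3.29) = 10^1.316 = 20.70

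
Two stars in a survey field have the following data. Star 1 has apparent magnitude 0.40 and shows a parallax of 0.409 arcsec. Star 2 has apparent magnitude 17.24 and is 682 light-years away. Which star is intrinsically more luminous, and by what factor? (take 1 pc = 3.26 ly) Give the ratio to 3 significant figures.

Star 1 is more luminous, by a factor of 744.

Star 1: d = 1/p = 1/0.409″ = 2.445 pc
Star 1: M = m − 5 log₁₀ d + 5 = 0.40 − 5·0.3883 + 5 = 3.459
Star 2: d = 682 ly / 3.26 = 209.2 pc
Star 2: M = m − 5 log₁₀ d + 5 = 17.24 − 5·2.3206 + 5 = 10.637
ΔM = M_1 − M_2 = 3.459 − (10.637) = -7.179; smaller M is more luminous → Star 1.
L ratio = 10^(0.4 |ΔM|) = 10^2.871 = 743.7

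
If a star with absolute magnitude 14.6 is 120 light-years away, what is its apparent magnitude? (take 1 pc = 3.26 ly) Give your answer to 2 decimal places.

d = 120 ly / 3.26 = 36.81 pc
m = M + 5 log₁₀ d − 5 = 14.6 + 5·1.5660 − 5 = 17.430

m ≈ 17.43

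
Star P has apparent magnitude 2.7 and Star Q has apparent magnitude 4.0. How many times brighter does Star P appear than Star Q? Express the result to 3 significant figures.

Magnitude difference = -1.3
Flux ratio = 10^(−0.4 Δm) = 10^(−0.4 × -1.3) = 10^0.520 = 3.311

3.31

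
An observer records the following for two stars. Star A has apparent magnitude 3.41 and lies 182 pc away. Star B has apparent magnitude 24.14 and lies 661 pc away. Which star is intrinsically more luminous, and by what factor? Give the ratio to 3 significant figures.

Star A: M = m − 5 log₁₀ d + 5 = 3.41 − 5·2.2601 + 5 = -2.890
Star B: M = m − 5 log₁₀ d + 5 = 24.14 − 5·2.8202 + 5 = 15.039
ΔM = M_A − M_B = -2.890 − (15.039) = -17.929; smaller M is more luminous → Star A.
L ratio = 10^(0.4 |ΔM|) = 10^7.172 = 1.485×10^7

Star A is more luminous, by a factor of 1.49×10^7.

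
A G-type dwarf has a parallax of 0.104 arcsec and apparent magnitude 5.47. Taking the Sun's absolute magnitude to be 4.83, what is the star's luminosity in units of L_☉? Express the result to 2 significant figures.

L/L_☉ ≈ 0.51

d = 1/p = 1/0.104″ = 9.615 pc
M = m − 5 log₁₀ d + 5 = 5.47 − 5·0.9830 + 5 = 5.555
M − M_☉ = 5.555 − 4.83 = 0.725
L/L_☉ = 10^(−0.4 × 0.725) = 0.5128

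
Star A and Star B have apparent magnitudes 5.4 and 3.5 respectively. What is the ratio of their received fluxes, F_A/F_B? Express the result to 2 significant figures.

F_A/F_B ≈ 0.17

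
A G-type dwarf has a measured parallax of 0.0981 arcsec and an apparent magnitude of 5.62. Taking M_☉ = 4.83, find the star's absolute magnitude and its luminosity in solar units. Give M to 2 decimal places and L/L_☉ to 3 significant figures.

M ≈ 5.58; L/L_☉ ≈ 0.502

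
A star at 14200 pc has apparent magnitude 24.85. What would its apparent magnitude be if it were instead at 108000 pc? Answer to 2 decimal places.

m ≈ 29.26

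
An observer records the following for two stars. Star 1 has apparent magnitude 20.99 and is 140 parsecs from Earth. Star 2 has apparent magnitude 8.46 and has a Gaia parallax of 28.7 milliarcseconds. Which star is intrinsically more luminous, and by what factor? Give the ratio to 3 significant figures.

Star 1: M = m − 5 log₁₀ d + 5 = 20.99 − 5·2.1461 + 5 = 15.259
Star 2: p = 28.7 mas = 0.0287″ → d = 1/p = 34.84 pc
Star 2: M = m − 5 log₁₀ d + 5 = 8.46 − 5·1.5421 + 5 = 5.749
ΔM = M_1 − M_2 = 15.259 − (5.749) = 9.510; smaller M is more luminous → Star 2.
L ratio = 10^(0.4 |ΔM|) = 10^3.804 = 6368

Star 2 is more luminous, by a factor of 6370.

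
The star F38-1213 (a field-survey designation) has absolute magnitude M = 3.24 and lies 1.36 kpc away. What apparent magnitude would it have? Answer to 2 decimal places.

m ≈ 13.91

d = 1.36 kpc = 1360 pc
m = M + 5 log₁₀ d − 5 = 3.24 + 5·3.1335 − 5 = 13.908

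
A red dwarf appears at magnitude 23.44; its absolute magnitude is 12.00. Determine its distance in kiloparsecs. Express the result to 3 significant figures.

μ = m − M = 11.440
m − M = 5 log₁₀ d − 5
log₁₀ d = (m − M)/5 + 1 = 3.2880
d = 10^3.2880 = 1941 pc
= 1.941 kpc

d ≈ 1.94 kpc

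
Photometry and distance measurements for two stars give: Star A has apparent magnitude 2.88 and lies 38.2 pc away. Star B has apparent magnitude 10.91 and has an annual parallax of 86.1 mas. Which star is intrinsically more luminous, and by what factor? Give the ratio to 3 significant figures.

Star A is more luminous, by a factor of 17600.

Star A: M = m − 5 log₁₀ d + 5 = 2.88 − 5·1.5821 + 5 = -0.030
Star B: p = 86.1 mas = 0.0861″ → d = 1/p = 11.61 pc
Star B: M = m − 5 log₁₀ d + 5 = 10.91 − 5·1.0650 + 5 = 10.585
ΔM = M_A − M_B = -0.030 − (10.585) = -10.615; smaller M is more luminous → Star A.
L ratio = 10^(0.4 |ΔM|) = 10^4.246 = 17630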